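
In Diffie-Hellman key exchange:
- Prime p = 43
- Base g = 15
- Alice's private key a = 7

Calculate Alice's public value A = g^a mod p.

Step 1: A = g^a mod p = 15^7 mod 43.
  15^1 mod 43 = 15
  15^2 mod 43 = (15 * 15) mod 43 = 10
  15^3 mod 43 = (10 * 15) mod 43 = 21
  15^4 mod 43 = (21 * 15) mod 43 = 14
  15^5 mod 43 = (14 * 15) mod 43 = 38
  15^6 mod 43 = (38 * 15) mod 43 = 11
  15^7 mod 43 = (11 * 15) mod 43 = 36
Result: A = 36.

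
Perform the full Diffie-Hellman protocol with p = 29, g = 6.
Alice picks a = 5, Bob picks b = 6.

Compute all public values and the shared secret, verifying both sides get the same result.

Step 1: A = g^a mod p = 6^5 mod 29 = 4.
Step 2: B = g^b mod p = 6^6 mod 29 = 24.
Step 3: Alice computes s = B^a mod p = 24^5 mod 29 = 7.
Step 4: Bob computes s = A^b mod p = 4^6 mod 29 = 7.
Both sides agree: shared secret = 7.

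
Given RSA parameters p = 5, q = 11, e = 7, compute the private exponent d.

Step 1: n = 5 * 11 = 55.
Step 2: phi(n) = 4 * 10 = 40.
Step 3: Find d such that 7 * d = 1 (mod 40).
Step 4: d = 7^(-1) mod 40 = 23.
Verification: 7 * 23 = 161 = 4 * 40 + 1.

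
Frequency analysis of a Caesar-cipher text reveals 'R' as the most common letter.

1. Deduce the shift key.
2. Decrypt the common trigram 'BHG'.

Step 1: In English, 'E' is the most frequent letter (12.7%).
Step 2: The most frequent ciphertext letter is 'R' (position 17).
Step 3: Shift = (17 - 4) mod 26 = 13.
Step 4: Decrypt 'BHG' by shifting back 13:
  B -> O
  H -> U
  G -> T
Step 5: 'BHG' decrypts to 'OUT'.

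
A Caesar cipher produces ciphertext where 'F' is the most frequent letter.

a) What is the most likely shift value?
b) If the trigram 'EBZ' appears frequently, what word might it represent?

Step 1: In English, 'E' is the most frequent letter (12.7%).
Step 2: The most frequent ciphertext letter is 'F' (position 5).
Step 3: Shift = (5 - 4) mod 26 = 1.
Step 4: Decrypt 'EBZ' by shifting back 1:
  E -> D
  B -> A
  Z -> Y
Step 5: 'EBZ' decrypts to 'DAY'.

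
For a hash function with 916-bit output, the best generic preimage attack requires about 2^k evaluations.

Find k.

Step 1: The hash has a 916-bit output.
Step 2: Preimage resistance means: given a digest h(x), it should be infeasible to find any input that hashes to it.
With a 916-bit output there are 2^916 possible digests, so a generic brute-force preimage search costs about 2^916 evaluations.
Step 3: Security level = 916 bits.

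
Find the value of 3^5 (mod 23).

Step 1: Compute 3^5 mod 23 step by step, reducing modulo 23 at each step.
  3^1 mod 23 = 3
  3^2 mod 23 = (3 * 3) mod 23 = 9
  3^3 mod 23 = (9 * 3) mod 23 = 4
  3^4 mod 23 = (4 * 3) mod 23 = 12
  3^5 mod 23 = (12 * 3) mod 23 = 13
Step 2: Result = 13.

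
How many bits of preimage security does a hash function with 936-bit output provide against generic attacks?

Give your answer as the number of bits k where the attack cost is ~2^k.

Step 1: The hash has a 936-bit output.
Step 2: Preimage resistance means: given a digest h(x), it should be infeasible to find any input that hashes to it.
With a 936-bit output there are 2^936 possible digests, so a generic brute-force preimage search costs about 2^936 evaluations.
Step 3: Security level = 936 bits.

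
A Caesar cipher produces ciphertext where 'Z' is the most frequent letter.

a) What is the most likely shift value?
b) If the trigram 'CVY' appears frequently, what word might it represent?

Step 1: In English, 'E' is the most frequent letter (12.7%).
Step 2: The most frequent ciphertext letter is 'Z' (position 25).
Step 3: Shift = (25 - 4) mod 26 = 21.
Step 4: Decrypt 'CVY' by shifting back 21:
  C -> H
  V -> A
  Y -> D
Step 5: 'CVY' decrypts to 'HAD'.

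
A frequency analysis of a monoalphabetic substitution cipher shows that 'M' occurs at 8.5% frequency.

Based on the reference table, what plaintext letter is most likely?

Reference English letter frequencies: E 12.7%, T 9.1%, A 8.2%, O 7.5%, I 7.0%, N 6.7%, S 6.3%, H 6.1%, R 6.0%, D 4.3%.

Step 1: The observed frequency is 8.5%.
Step 2: Compare with English frequencies:
  E: 12.7% (difference: 4.2%)
  T: 9.1% (difference: 0.6%)
  A: 8.2% (difference: 0.3%) <-- closest
  O: 7.5% (difference: 1.0%)
  I: 7.0% (difference: 1.5%)
  N: 6.7% (difference: 1.8%)
  S: 6.3% (difference: 2.2%)
  H: 6.1% (difference: 2.4%)
  R: 6.0% (difference: 2.5%)
  D: 4.3% (difference: 4.2%)
Step 3: 'M' most likely represents 'A' (frequency 8.2%).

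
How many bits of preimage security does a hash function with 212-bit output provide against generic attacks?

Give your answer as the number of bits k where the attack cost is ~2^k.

Step 1: The hash has a 212-bit output.
Step 2: Preimage resistance means: given a digest h(x), it should be infeasible to find any input that hashes to it.
With a 212-bit output there are 2^212 possible digests, so a generic brute-force preimage search costs about 2^212 evaluations.
Step 3: Security level = 212 bits.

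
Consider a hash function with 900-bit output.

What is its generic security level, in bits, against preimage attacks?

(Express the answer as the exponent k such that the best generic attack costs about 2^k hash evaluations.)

Step 1: The hash has a 900-bit output.
Step 2: Preimage resistance means: given a digest h(x), it should be infeasible to find any input that hashes to it.
With a 900-bit output there are 2^900 possible digests, so a generic brute-force preimage search costs about 2^900 evaluations.
Step 3: Security level = 900 bits.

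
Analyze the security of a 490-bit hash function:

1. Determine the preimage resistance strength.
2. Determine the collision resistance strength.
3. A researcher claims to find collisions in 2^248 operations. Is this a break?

Step 1: Preimage resistance requires brute-force of 2^490 operations.
Step 2: Collision resistance (birthday bound) = 2^(490/2) = 2^245.
Step 3: The claimed attack costs 2^248 operations.
Step 4: Since 2^248 >= 2^245, the claimed attack is no faster than the generic birthday attack, so this does not break collision resistance.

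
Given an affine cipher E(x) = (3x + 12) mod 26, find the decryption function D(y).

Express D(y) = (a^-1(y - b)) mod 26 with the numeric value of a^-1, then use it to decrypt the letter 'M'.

Step 1: Find a^-1, the modular inverse of 3 mod 26.
Step 2: We need 3 * a^-1 = 1 (mod 26).
Step 3: 3 * 9 = 27 = 1 * 26 + 1, so a^-1 = 9.
Step 4: D(y) = 9(y - 12) mod 26.
Step 5: Apply to 'M' (y = 12): D(12) = 9 * (12 - 12) mod 26 = 9 * 0 mod 26 = 0 -> 'A'.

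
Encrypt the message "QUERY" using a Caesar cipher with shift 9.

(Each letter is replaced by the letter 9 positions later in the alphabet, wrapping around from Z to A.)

Step 1: For each letter, shift forward by 9 positions (mod 26).
  Q (position 16) -> position (16+9) mod 26 = 25 -> Z
  U (position 20) -> position (20+9) mod 26 = 3 -> D
  E (position 4) -> position (4+9) mod 26 = 13 -> N
  R (position 17) -> position (17+9) mod 26 = 0 -> A
  Y (position 24) -> position (24+9) mod 26 = 7 -> H
Result: ZDNAH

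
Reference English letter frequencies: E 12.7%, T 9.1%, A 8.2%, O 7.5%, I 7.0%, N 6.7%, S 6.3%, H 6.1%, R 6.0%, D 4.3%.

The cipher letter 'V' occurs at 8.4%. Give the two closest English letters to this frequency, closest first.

Step 1: Observed frequency of 'V' is 8.4%.
Step 2: Compute distances to each reference frequency and sort:
  A (8.2%): difference = 0.2% <-- BEST
  T (9.1%): difference = 0.7% <-- RUNNER-UP
  O (7.5%): difference = 0.9%
  I (7.0%): difference = 1.4%
  N (6.7%): difference = 1.7%
Step 3: Most likely is 'A' (8.2%, diff 0.2%); second most likely is 'T' (9.1%, diff 0.7%).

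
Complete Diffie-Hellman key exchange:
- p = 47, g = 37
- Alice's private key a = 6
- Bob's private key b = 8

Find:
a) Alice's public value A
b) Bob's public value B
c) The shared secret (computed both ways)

Step 1: A = g^a mod p = 37^6 mod 47 = 28.
Step 2: B = g^b mod p = 37^8 mod 47 = 27.
Step 3: Alice computes s = B^a mod p = 27^6 mod 47 = 6.
Step 4: Bob computes s = A^b mod p = 28^8 mod 47 = 6.
Both sides agree: shared secret = 6.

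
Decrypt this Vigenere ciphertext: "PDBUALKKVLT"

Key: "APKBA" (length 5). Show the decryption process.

Step 1: Key 'APKBA' has length 5. Extended key: APKBAAPKBAA
Step 2: Decrypt each position:
  P(15) - A(0) = 15 = P
  D(3) - P(15) = 14 = O
  B(1) - K(10) = 17 = R
  U(20) - B(1) = 19 = T
  A(0) - A(0) = 0 = A
  L(11) - A(0) = 11 = L
  K(10) - P(15) = 21 = V
  K(10) - K(10) = 0 = A
  V(21) - B(1) = 20 = U
  L(11) - A(0) = 11 = L
  T(19) - A(0) = 19 = T
Plaintext: PORTALVAULT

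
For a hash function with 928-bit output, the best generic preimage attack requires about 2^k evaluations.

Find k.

Step 1: The hash has a 928-bit output.
Step 2: Preimage resistance means: given a digest h(x), it should be infeasible to find any input that hashes to it.
With a 928-bit output there are 2^928 possible digests, so a generic brute-force preimage search costs about 2^928 evaluations.
Step 3: Security level = 928 bits.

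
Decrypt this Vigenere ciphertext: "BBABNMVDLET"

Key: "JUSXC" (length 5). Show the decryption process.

Step 1: Key 'JUSXC' has length 5. Extended key: JUSXCJUSXCJ
Step 2: Decrypt each position:
  B(1) - J(9) = 18 = S
  B(1) - U(20) = 7 = H
  A(0) - S(18) = 8 = I
  B(1) - X(23) = 4 = E
  N(13) - C(2) = 11 = L
  M(12) - J(9) = 3 = D
  V(21) - U(20) = 1 = B
  D(3) - S(18) = 11 = L
  L(11) - X(23) = 14 = O
  E(4) - C(2) = 2 = C
  T(19) - J(9) = 10 = K
Plaintext: SHIELDBLOCK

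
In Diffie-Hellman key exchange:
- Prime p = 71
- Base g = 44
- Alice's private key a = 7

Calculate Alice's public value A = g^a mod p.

Step 1: A = g^a mod p = 44^7 mod 71.
  44^1 mod 71 = 44
  44^2 mod 71 = (44 * 44) mod 71 = 19
  44^3 mod 71 = (19 * 44) mod 71 = 55
  44^4 mod 71 = (55 * 44) mod 71 = 6
  44^5 mod 71 = (6 * 44) mod 71 = 51
  44^6 mod 71 = (51 * 44) mod 71 = 43
  44^7 mod 71 = (43 * 44) mod 71 = 46
Result: A = 46.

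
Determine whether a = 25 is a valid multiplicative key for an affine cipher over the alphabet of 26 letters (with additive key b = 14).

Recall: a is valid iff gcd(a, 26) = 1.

Step 1: Compute gcd(25, 26).
Step 2: gcd(25, 26) = 1.
Since gcd = 1, 25 is coprime with 26, so it is a valid key.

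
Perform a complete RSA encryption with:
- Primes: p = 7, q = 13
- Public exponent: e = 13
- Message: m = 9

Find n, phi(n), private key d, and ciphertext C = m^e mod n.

Step 1: n = 7 * 13 = 91.
Step 2: phi(n) = (7-1)(13-1) = 6 * 12 = 72.
Step 3: Find d = 13^(-1) mod 72 = 61.
  Verify: 13 * 61 = 793 = 1 (mod 72).
Step 4: C = 9^13 mod 91 = 9.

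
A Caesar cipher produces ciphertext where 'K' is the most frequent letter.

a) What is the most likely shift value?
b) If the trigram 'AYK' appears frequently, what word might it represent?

Step 1: In English, 'E' is the most frequent letter (12.7%).
Step 2: The most frequent ciphertext letter is 'K' (position 10).
Step 3: Shift = (10 - 4) mod 26 = 6.
Step 4: Decrypt 'AYK' by shifting back 6:
  A -> U
  Y -> S
  K -> E
Step 5: 'AYK' decrypts to 'USE'.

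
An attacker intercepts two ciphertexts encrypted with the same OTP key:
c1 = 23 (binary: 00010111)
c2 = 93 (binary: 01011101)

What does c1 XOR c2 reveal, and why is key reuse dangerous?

Step 1: c1 XOR c2 = (m1 XOR k) XOR (m2 XOR k).
Step 2: By XOR associativity/commutativity: = m1 XOR m2 XOR k XOR k = m1 XOR m2.
Step 3: 00010111 XOR 01011101 = 01001010 = 74.
Step 4: The key cancels out! An attacker learns m1 XOR m2 = 74, revealing the relationship between plaintexts.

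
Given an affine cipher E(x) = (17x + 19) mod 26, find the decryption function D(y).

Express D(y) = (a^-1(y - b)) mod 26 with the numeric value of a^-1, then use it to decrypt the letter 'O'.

Step 1: Find a^-1, the modular inverse of 17 mod 26.
Step 2: We need 17 * a^-1 = 1 (mod 26).
Step 3: 17 * 23 = 391 = 15 * 26 + 1, so a^-1 = 23.
Step 4: D(y) = 23(y - 19) mod 26.
Step 5: Apply to 'O' (y = 14): D(14) = 23 * (14 - 19) mod 26 = 23 * -5 mod 26 = 15 -> 'P'.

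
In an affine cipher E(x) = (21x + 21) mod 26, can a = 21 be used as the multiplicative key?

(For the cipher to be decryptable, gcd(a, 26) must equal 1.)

Step 1: Compute gcd(21, 26).
Step 2: gcd(21, 26) = 1.
Since gcd = 1, 21 is coprime with 26, so it is a valid key.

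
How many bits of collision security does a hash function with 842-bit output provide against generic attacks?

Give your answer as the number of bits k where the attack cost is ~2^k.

Step 1: The hash has a 842-bit output.
Step 2: Collision resistance means it should be infeasible to find any x != y with h(x) = h(y).
By the birthday bound, a generic collision search succeeds after about sqrt(2^842) = 2^(842/2) = 2^421 evaluations.
Step 3: Security level = 421 bits.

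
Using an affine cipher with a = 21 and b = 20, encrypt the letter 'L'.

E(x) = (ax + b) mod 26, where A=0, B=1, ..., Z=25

Step 1: Convert 'L' to number: x = 11.
Step 2: E(11) = (21 * 11 + 20) mod 26 = 251 mod 26 = 17.
Step 3: Convert 17 back to letter: R.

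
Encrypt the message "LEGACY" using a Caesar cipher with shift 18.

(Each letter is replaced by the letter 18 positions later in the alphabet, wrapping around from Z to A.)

Step 1: For each letter, shift forward by 18 positions (mod 26).
  L (position 11) -> position (11+18) mod 26 = 3 -> D
  E (position 4) -> position (4+18) mod 26 = 22 -> W
  G (position 6) -> position (6+18) mod 26 = 24 -> Y
  A (position 0) -> position (0+18) mod 26 = 18 -> S
  C (position 2) -> position (2+18) mod 26 = 20 -> U
  Y (position 24) -> position (24+18) mod 26 = 16 -> Q
Result: DWYSUQ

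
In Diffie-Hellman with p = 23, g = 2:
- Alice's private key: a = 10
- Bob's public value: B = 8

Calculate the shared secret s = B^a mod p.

Step 1: s = B^a mod p = 8^10 mod 23.
  8^1 mod 23 = 8
  8^2 mod 23 = (8 * 8) mod 23 = 18
  8^3 mod 23 = (18 * 8) mod 23 = 6
  8^4 mod 23 = (6 * 8) mod 23 = 2
  8^5 mod 23 = (2 * 8) mod 23 = 16
  8^6 mod 23 = (16 * 8) mod 23 = 13
  8^7 mod 23 = (13 * 8) mod 23 = 12
  8^8 mod 23 = (12 * 8) mod 23 = 4
  8^9 mod 23 = (4 * 8) mod 23 = 9
  8^10 mod 23 = (9 * 8) mod 23 = 3
Result: shared secret = 3.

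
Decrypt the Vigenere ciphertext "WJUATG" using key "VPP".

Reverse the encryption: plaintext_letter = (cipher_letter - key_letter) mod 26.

Step 1: Extend key: VPPVPP
Step 2: Decrypt each letter (c - k) mod 26:
  W(22) - V(21) = (22-21) mod 26 = 1 = B
  J(9) - P(15) = (9-15) mod 26 = 20 = U
  U(20) - P(15) = (20-15) mod 26 = 5 = F
  A(0) - V(21) = (0-21) mod 26 = 5 = F
  T(19) - P(15) = (19-15) mod 26 = 4 = E
  G(6) - P(15) = (6-15) mod 26 = 17 = R
Plaintext: BUFFER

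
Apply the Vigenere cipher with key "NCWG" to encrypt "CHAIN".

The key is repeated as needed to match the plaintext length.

Step 1: Repeat key to match plaintext length:
  Plaintext: CHAIN
  Key:       NCWGN
Step 2: Encrypt each letter:
  C(2) + N(13) = (2+13) mod 26 = 15 = P
  H(7) + C(2) = (7+2) mod 26 = 9 = J
  A(0) + W(22) = (0+22) mod 26 = 22 = W
  I(8) + G(6) = (8+6) mod 26 = 14 = O
  N(13) + N(13) = (13+13) mod 26 = 0 = A
Ciphertext: PJWOA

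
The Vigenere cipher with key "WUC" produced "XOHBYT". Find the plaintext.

Step 1: Extend key: WUCWUC
Step 2: Decrypt each letter (c - k) mod 26:
  X(23) - W(22) = (23-22) mod 26 = 1 = B
  O(14) - U(20) = (14-20) mod 26 = 20 = U
  H(7) - C(2) = (7-2) mod 26 = 5 = F
  B(1) - W(22) = (1-22) mod 26 = 5 = F
  Y(24) - U(20) = (24-20) mod 26 = 4 = E
  T(19) - C(2) = (19-2) mod 26 = 17 = R
Plaintext: BUFFER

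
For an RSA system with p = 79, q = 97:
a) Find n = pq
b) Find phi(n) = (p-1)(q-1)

Step 1: n = p * q = 79 * 97 = 7663.
Step 2: phi(n) = (p-1)(q-1) = 78 * 96 = 7488.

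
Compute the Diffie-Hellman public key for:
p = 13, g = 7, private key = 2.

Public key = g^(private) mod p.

Step 1: A = g^a mod p = 7^2 mod 13.
  7^1 mod 13 = 7
  7^2 mod 13 = (7 * 7) mod 13 = 10
Result: A = 10.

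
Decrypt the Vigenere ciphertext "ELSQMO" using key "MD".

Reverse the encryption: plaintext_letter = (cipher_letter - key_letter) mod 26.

Step 1: Extend key: MDMDMD
Step 2: Decrypt each letter (c - k) mod 26:
  E(4) - M(12) = (4-12) mod 26 = 18 = S
  L(11) - D(3) = (11-3) mod 26 = 8 = I
  S(18) - M(12) = (18-12) mod 26 = 6 = G
  Q(16) - D(3) = (16-3) mod 26 = 13 = N
  M(12) - M(12) = (12-12) mod 26 = 0 = A
  O(14) - D(3) = (14-3) mod 26 = 11 = L
Plaintext: SIGNAL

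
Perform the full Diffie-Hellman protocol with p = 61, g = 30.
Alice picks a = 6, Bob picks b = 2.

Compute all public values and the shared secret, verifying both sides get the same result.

Step 1: A = g^a mod p = 30^6 mod 61 = 41.
Step 2: B = g^b mod p = 30^2 mod 61 = 46.
Step 3: Alice computes s = B^a mod p = 46^6 mod 61 = 34.
Step 4: Bob computes s = A^b mod p = 41^2 mod 61 = 34.
Both sides agree: shared secret = 34.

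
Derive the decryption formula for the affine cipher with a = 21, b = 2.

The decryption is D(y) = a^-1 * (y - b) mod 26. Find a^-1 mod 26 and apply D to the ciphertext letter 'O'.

Step 1: Find a^-1, the modular inverse of 21 mod 26.
Step 2: We need 21 * a^-1 = 1 (mod 26).
Step 3: 21 * 5 = 105 = 4 * 26 + 1, so a^-1 = 5.
Step 4: D(y) = 5(y - 2) mod 26.
Step 5: Apply to 'O' (y = 14): D(14) = 5 * (14 - 2) mod 26 = 5 * 12 mod 26 = 8 -> 'I'.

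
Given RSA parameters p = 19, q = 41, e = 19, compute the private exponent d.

Step 1: n = 19 * 41 = 779.
Step 2: phi(n) = 18 * 40 = 720.
Step 3: Find d such that 19 * d = 1 (mod 720).
Step 4: d = 19^(-1) mod 720 = 379.
Verification: 19 * 379 = 7201 = 10 * 720 + 1.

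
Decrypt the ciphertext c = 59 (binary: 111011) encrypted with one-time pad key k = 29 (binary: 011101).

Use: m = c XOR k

Step 1: XOR ciphertext with key:
  Ciphertext: 111011
  Key:        011101
  XOR:        100110
Step 2: Plaintext = 100110 = 38 in decimal.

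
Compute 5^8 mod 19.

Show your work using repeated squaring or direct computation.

Step 1: Compute 5^8 mod 19 step by step, reducing modulo 19 at each step.
  5^1 mod 19 = 5
  5^2 mod 19 = (5 * 5) mod 19 = 6
  5^3 mod 19 = (6 * 5) mod 19 = 11
  5^4 mod 19 = (11 * 5) mod 19 = 17
  5^5 mod 19 = (17 * 5) mod 19 = 9
  5^6 mod 19 = (9 * 5) mod 19 = 7
  5^7 mod 19 = (7 * 5) mod 19 = 16
  5^8 mod 19 = (16 * 5) mod 19 = 4
Step 2: Result = 4.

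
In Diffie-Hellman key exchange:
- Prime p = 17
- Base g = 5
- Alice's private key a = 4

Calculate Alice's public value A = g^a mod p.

Step 1: A = g^a mod p = 5^4 mod 17.
  5^1 mod 17 = 5
  5^2 mod 17 = (5 * 5) mod 17 = 8
  5^3 mod 17 = (8 * 5) mod 17 = 6
  5^4 mod 17 = (6 * 5) mod 17 = 13
Result: A = 13.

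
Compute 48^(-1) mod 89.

Step 1: We need x such that 48 * x = 1 (mod 89).
Step 2: Using the extended Euclidean algorithm or trial:
  48 * 13 = 624 = 7 * 89 + 1.
Step 3: Since 624 mod 89 = 1, the inverse is x = 13.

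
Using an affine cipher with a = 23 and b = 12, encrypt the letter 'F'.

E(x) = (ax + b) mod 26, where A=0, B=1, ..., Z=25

Step 1: Convert 'F' to number: x = 5.
Step 2: E(5) = (23 * 5 + 12) mod 26 = 127 mod 26 = 23.
Step 3: Convert 23 back to letter: X.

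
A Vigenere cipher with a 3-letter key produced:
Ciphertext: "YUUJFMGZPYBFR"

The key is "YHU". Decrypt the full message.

Step 1: Key 'YHU' has length 3. Extended key: YHUYHUYHUYHUY
Step 2: Decrypt each position:
  Y(24) - Y(24) = 0 = A
  U(20) - H(7) = 13 = N
  U(20) - U(20) = 0 = A
  J(9) - Y(24) = 11 = L
  F(5) - H(7) = 24 = Y
  M(12) - U(20) = 18 = S
  G(6) - Y(24) = 8 = I
  Z(25) - H(7) = 18 = S
  P(15) - U(20) = 21 = V
  Y(24) - Y(24) = 0 = A
  B(1) - H(7) = 20 = U
  F(5) - U(20) = 11 = L
  R(17) - Y(24) = 19 = T
Plaintext: ANALYSISVAULT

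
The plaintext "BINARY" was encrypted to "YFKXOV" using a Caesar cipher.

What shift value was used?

Step 1: Compare first letters: B (position 1) -> Y (position 24).
Step 2: Shift = (24 - 1) mod 26 = 23.
The shift value is 23.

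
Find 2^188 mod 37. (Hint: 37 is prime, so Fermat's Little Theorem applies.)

Step 1: Since 37 is prime, by Fermat's Little Theorem: 2^36 = 1 (mod 37).
Step 2: Reduce exponent: 188 mod 36 = 8.
Step 3: So 2^188 = 2^8 (mod 37).
Step 4: 2^8 mod 37 = 34.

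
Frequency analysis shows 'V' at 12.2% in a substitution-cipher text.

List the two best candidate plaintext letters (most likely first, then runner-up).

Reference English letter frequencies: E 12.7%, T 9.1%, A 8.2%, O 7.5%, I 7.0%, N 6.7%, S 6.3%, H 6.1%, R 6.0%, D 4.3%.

Step 1: Observed frequency of 'V' is 12.2%.
Step 2: Compute distances to each reference frequency and sort:
  E (12.7%): difference = 0.5% <-- BEST
  T (9.1%): difference = 3.1% <-- RUNNER-UP
  A (8.2%): difference = 4.0%
  O (7.5%): difference = 4.7%
  I (7.0%): difference = 5.2%
Step 3: Most likely is 'E' (12.7%, diff 0.5%); second most likely is 'T' (9.1%, diff 3.1%).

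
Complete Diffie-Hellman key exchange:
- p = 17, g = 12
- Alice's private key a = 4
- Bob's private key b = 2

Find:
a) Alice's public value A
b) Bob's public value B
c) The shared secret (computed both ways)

Step 1: A = g^a mod p = 12^4 mod 17 = 13.
Step 2: B = g^b mod p = 12^2 mod 17 = 8.
Step 3: Alice computes s = B^a mod p = 8^4 mod 17 = 16.
Step 4: Bob computes s = A^b mod p = 13^2 mod 17 = 16.
Both sides agree: shared secret = 16.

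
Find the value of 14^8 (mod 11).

Step 1: Compute 14^8 mod 11 step by step, reducing modulo 11 at each step.
  14^1 mod 11 = 3
  14^2 mod 11 = (3 * 14) mod 11 = 9
  14^3 mod 11 = (9 * 14) mod 11 = 5
  14^4 mod 11 = (5 * 14) mod 11 = 4
  14^5 mod 11 = (4 * 14) mod 11 = 1
  14^6 mod 11 = (1 * 14) mod 11 = 3
  14^7 mod 11 = (3 * 14) mod 11 = 9
  14^8 mod 11 = (9 * 14) mod 11 = 5
Step 2: Result = 5.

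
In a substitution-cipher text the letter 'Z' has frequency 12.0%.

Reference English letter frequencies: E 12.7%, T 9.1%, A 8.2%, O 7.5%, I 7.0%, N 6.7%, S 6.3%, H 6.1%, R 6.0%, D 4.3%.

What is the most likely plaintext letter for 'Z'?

Step 1: The observed frequency is 12.0%.
Step 2: Compare with English frequencies:
  E: 12.7% (difference: 0.7%) <-- closest
  T: 9.1% (difference: 2.9%)
  A: 8.2% (difference: 3.8%)
  O: 7.5% (difference: 4.5%)
  I: 7.0% (difference: 5.0%)
  N: 6.7% (difference: 5.3%)
  S: 6.3% (difference: 5.7%)
  H: 6.1% (difference: 5.9%)
  R: 6.0% (difference: 6.0%)
  D: 4.3% (difference: 7.7%)
Step 3: 'Z' most likely represents 'E' (frequency 12.7%).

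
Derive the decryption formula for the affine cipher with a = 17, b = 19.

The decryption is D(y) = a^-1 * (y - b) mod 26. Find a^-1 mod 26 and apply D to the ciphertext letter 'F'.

Step 1: Find a^-1, the modular inverse of 17 mod 26.
Step 2: We need 17 * a^-1 = 1 (mod 26).
Step 3: 17 * 23 = 391 = 15 * 26 + 1, so a^-1 = 23.
Step 4: D(y) = 23(y - 19) mod 26.
Step 5: Apply to 'F' (y = 5): D(5) = 23 * (5 - 19) mod 26 = 23 * -14 mod 26 = 16 -> 'Q'.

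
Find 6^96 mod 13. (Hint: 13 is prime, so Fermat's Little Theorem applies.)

Step 1: Since 13 is prime, by Fermat's Little Theorem: 6^12 = 1 (mod 13).
Step 2: Reduce exponent: 96 mod 12 = 0.
Step 3: So 6^96 = 6^0 (mod 13).
Step 4: 6^0 mod 13 = 1.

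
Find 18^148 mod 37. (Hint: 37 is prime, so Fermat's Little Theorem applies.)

Step 1: Since 37 is prime, by Fermat's Little Theorem: 18^36 = 1 (mod 37).
Step 2: Reduce exponent: 148 mod 36 = 4.
Step 3: So 18^148 = 18^4 (mod 37).
Step 4: 18^4 mod 37 = 7.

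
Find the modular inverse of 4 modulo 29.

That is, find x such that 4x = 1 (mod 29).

Step 1: We need x such that 4 * x = 1 (mod 29).
Step 2: Using the extended Euclidean algorithm or trial:
  4 * 22 = 88 = 3 * 29 + 1.
Step 3: Since 88 mod 29 = 1, the inverse is x = 22.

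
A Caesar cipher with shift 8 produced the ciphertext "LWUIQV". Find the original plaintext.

Step 1: Reverse the shift by subtracting 8 from each letter position.
  L (position 11) -> position (11-8) mod 26 = 3 -> D
  W (position 22) -> position (22-8) mod 26 = 14 -> O
  U (position 20) -> position (20-8) mod 26 = 12 -> M
  I (position 8) -> position (8-8) mod 26 = 0 -> A
  Q (position 16) -> position (16-8) mod 26 = 8 -> I
  V (position 21) -> position (21-8) mod 26 = 13 -> N
Decrypted message: DOMAIN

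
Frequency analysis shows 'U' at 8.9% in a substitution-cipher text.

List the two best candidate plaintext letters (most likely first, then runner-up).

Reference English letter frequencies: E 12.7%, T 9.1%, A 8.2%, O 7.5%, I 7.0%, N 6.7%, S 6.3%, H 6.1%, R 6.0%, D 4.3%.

Step 1: Observed frequency of 'U' is 8.9%.
Step 2: Compute distances to each reference frequency and sort:
  T (9.1%): difference = 0.2% <-- BEST
  A (8.2%): difference = 0.7% <-- RUNNER-UP
  O (7.5%): difference = 1.4%
  I (7.0%): difference = 1.9%
  N (6.7%): difference = 2.2%
Step 3: Most likely is 'T' (9.1%, diff 0.2%); second most likely is 'A' (8.2%, diff 0.7%).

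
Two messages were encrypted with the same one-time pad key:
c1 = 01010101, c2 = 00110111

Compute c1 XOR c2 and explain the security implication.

Step 1: c1 XOR c2 = (m1 XOR k) XOR (m2 XOR k).
Step 2: By XOR associativity/commutativity: = m1 XOR m2 XOR k XOR k = m1 XOR m2.
Step 3: 01010101 XOR 00110111 = 01100010 = 98.
Step 4: The key cancels out! An attacker learns m1 XOR m2 = 98, revealing the relationship between plaintexts.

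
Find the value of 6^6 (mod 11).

Step 1: Compute 6^6 mod 11 step by step, reducing modulo 11 at each step.
  6^1 mod 11 = 6
  6^2 mod 11 = (6 * 6) mod 11 = 3
  6^3 mod 11 = (3 * 6) mod 11 = 7
  6^4 mod 11 = (7 * 6) mod 11 = 9
  6^5 mod 11 = (9 * 6) mod 11 = 10
  6^6 mod 11 = (10 * 6) mod 11 = 5
Step 2: Result = 5.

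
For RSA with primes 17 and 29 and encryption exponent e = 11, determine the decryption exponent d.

Step 1: n = 17 * 29 = 493.
Step 2: phi(n) = 16 * 28 = 448.
Step 3: Find d such that 11 * d = 1 (mod 448).
Step 4: d = 11^(-1) mod 448 = 163.
Verification: 11 * 163 = 1793 = 4 * 448 + 1.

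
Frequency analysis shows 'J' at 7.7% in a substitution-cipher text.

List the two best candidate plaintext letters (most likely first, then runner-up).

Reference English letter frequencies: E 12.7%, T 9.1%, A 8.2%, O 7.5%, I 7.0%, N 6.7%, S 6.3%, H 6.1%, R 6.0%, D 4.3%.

Step 1: Observed frequency of 'J' is 7.7%.
Step 2: Compute distances to each reference frequency and sort:
  O (7.5%): difference = 0.2% <-- BEST
  A (8.2%): difference = 0.5% <-- RUNNER-UP
  I (7.0%): difference = 0.7%
  N (6.7%): difference = 1.0%
  T (9.1%): difference = 1.4%
Step 3: Most likely is 'O' (7.5%, diff 0.2%); second most likely is 'A' (8.2%, diff 0.5%).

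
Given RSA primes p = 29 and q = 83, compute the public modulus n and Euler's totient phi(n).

Step 1: n = p * q = 29 * 83 = 2407.
Step 2: phi(n) = (p-1)(q-1) = 28 * 82 = 2296.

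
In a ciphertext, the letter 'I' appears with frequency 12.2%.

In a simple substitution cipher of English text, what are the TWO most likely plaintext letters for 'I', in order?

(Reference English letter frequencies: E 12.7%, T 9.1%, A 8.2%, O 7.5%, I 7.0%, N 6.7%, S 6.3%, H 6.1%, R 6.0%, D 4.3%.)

Step 1: Observed frequency of 'I' is 12.2%.
Step 2: Compute distances to each reference frequency and sort:
  E (12.7%): difference = 0.5% <-- BEST
  T (9.1%): difference = 3.1% <-- RUNNER-UP
  A (8.2%): difference = 4.0%
  O (7.5%): difference = 4.7%
  I (7.0%): difference = 5.2%
Step 3: Most likely is 'E' (12.7%, diff 0.5%); second most likely is 'T' (9.1%, diff 3.1%).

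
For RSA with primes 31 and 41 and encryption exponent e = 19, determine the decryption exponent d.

Step 1: n = 31 * 41 = 1271.
Step 2: phi(n) = 30 * 40 = 1200.
Step 3: Find d such that 19 * d = 1 (mod 1200).
Step 4: d = 19^(-1) mod 1200 = 379.
Verification: 19 * 379 = 7201 = 6 * 1200 + 1.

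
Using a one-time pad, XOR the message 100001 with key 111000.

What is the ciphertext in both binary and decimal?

Step 1: Write out the XOR operation bit by bit:
  Message: 100001
  Key:     111000
  XOR:     011001
Step 2: Convert to decimal: 011001 = 25.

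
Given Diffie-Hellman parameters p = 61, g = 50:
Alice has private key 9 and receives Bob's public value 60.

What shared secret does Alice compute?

Step 1: s = B^a mod p = 60^9 mod 61.
  60^1 mod 61 = 60
  60^2 mod 61 = (60 * 60) mod 61 = 1
  60^3 mod 61 = (1 * 60) mod 61 = 60
  60^4 mod 61 = (60 * 60) mod 61 = 1
  60^5 mod 61 = (1 * 60) mod 61 = 60
  60^6 mod 61 = (60 * 60) mod 61 = 1
  60^7 mod 61 = (1 * 60) mod 61 = 60
  60^8 mod 61 = (60 * 60) mod 61 = 1
  60^9 mod 61 = (1 * 60) mod 61 = 60
Result: shared secret = 60.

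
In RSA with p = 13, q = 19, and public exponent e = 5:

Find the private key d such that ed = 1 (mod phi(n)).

Step 1: n = 13 * 19 = 247.
Step 2: phi(n) = 12 * 18 = 216.
Step 3: Find d such that 5 * d = 1 (mod 216).
Step 4: d = 5^(-1) mod 216 = 173.
Verification: 5 * 173 = 865 = 4 * 216 + 1.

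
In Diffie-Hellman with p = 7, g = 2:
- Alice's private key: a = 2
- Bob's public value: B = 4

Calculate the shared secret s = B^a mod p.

Step 1: s = B^a mod p = 4^2 mod 7.
  4^1 mod 7 = 4
  4^2 mod 7 = (4 * 4) mod 7 = 2
Result: shared secret = 2.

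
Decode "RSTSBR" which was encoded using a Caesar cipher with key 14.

Step 1: Reverse the shift by subtracting 14 from each letter position.
  R (position 17) -> position (17-14) mod 26 = 3 -> D
  S (position 18) -> position (18-14) mod 26 = 4 -> E
  T (position 19) -> position (19-14) mod 26 = 5 -> F
  S (position 18) -> position (18-14) mod 26 = 4 -> E
  B (position 1) -> position (1-14) mod 26 = 13 -> N
  R (position 17) -> position (17-14) mod 26 = 3 -> D
Decrypted message: DEFEND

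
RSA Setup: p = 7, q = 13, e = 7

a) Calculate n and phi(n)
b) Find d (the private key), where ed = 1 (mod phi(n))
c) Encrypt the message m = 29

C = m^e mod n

Step 1: n = 7 * 13 = 91.
Step 2: phi(n) = (7-1)(13-1) = 6 * 12 = 72.
Step 3: Find d = 7^(-1) mod 72 = 31.
  Verify: 7 * 31 = 217 = 1 (mod 72).
Step 4: C = 29^7 mod 91 = 29.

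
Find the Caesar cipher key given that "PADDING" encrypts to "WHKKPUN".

Step 1: Compare first letters: P (position 15) -> W (position 22).
Step 2: Shift = (22 - 15) mod 26 = 7.
The shift value is 7.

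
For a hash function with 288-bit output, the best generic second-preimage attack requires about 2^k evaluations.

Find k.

Step 1: The hash has a 288-bit output.
Step 2: Second-preimage resistance means: given a specific input x, it should be infeasible to find a different y with h(y) = h(x).
With a 288-bit output, a generic search for a second preimage costs about 2^288 evaluations (each trial matches the fixed target with probability 2^-288).
Step 3: Security level = 288 bits.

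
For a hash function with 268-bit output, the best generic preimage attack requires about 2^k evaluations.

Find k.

Step 1: The hash has a 268-bit output.
Step 2: Preimage resistance means: given a digest h(x), it should be infeasible to find any input that hashes to it.
With a 268-bit output there are 2^268 possible digests, so a generic brute-force preimage search costs about 2^268 evaluations.
Step 3: Security level = 268 bits.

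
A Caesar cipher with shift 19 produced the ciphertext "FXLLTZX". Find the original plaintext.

Step 1: Reverse the shift by subtracting 19 from each letter position.
  F (position 5) -> position (5-19) mod 26 = 12 -> M
  X (position 23) -> position (23-19) mod 26 = 4 -> E
  L (position 11) -> position (11-19) mod 26 = 18 -> S
  L (position 11) -> position (11-19) mod 26 = 18 -> S
  T (position 19) -> position (19-19) mod 26 = 0 -> A
  Z (position 25) -> position (25-19) mod 26 = 6 -> G
  X (position 23) -> position (23-19) mod 26 = 4 -> E
Decrypted message: MESSAGE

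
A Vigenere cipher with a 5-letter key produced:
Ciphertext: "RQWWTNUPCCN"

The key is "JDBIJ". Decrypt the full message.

Step 1: Key 'JDBIJ' has length 5. Extended key: JDBIJJDBIJJ
Step 2: Decrypt each position:
  R(17) - J(9) = 8 = I
  Q(16) - D(3) = 13 = N
  W(22) - B(1) = 21 = V
  W(22) - I(8) = 14 = O
  T(19) - J(9) = 10 = K
  N(13) - J(9) = 4 = E
  U(20) - D(3) = 17 = R
  P(15) - B(1) = 14 = O
  C(2) - I(8) = 20 = U
  C(2) - J(9) = 19 = T
  N(13) - J(9) = 4 = E
Plaintext: INVOKEROUTE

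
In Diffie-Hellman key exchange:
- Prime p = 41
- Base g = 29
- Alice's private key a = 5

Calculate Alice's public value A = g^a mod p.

Step 1: A = g^a mod p = 29^5 mod 41.
  29^1 mod 41 = 29
  29^2 mod 41 = (29 * 29) mod 41 = 21
  29^3 mod 41 = (21 * 29) mod 41 = 35
  29^4 mod 41 = (35 * 29) mod 41 = 31
  29^5 mod 41 = (31 * 29) mod 41 = 38
Result: A = 38.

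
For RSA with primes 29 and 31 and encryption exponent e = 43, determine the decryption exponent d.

Step 1: n = 29 * 31 = 899.
Step 2: phi(n) = 28 * 30 = 840.
Step 3: Find d such that 43 * d = 1 (mod 840).
Step 4: d = 43^(-1) mod 840 = 547.
Verification: 43 * 547 = 23521 = 28 * 840 + 1.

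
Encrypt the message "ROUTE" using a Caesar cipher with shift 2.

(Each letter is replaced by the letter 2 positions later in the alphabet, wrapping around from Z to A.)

Step 1: For each letter, shift forward by 2 positions (mod 26).
  R (position 17) -> position (17+2) mod 26 = 19 -> T
  O (position 14) -> position (14+2) mod 26 = 16 -> Q
  U (position 20) -> position (20+2) mod 26 = 22 -> W
  T (position 19) -> position (19+2) mod 26 = 21 -> V
  E (position 4) -> position (4+2) mod 26 = 6 -> G
Result: TQWVG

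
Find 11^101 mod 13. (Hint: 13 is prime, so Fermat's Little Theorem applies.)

Step 1: Since 13 is prime, by Fermat's Little Theorem: 11^12 = 1 (mod 13).
Step 2: Reduce exponent: 101 mod 12 = 5.
Step 3: So 11^101 = 11^5 (mod 13).
Step 4: 11^5 mod 13 = 7.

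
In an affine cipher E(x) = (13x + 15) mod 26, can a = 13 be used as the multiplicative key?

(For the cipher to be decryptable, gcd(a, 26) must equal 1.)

Step 1: Compute gcd(13, 26).
Step 2: gcd(13, 26) = 13.
Since gcd = 13 != 1, 13 shares a common factor with 26, so it cannot be used.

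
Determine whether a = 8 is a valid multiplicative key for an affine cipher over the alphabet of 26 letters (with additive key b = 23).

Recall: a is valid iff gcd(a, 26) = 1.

Step 1: Compute gcd(8, 26).
Step 2: gcd(8, 26) = 2.
Since gcd = 2 != 1, 8 shares a common factor with 26, so it cannot be used.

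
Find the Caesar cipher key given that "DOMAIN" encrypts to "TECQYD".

Step 1: Compare first letters: D (position 3) -> T (position 19).
Step 2: Shift = (19 - 3) mod 26 = 16.
The shift value is 16.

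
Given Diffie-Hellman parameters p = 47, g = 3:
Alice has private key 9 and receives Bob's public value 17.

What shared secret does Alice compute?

Step 1: s = B^a mod p = 17^9 mod 47.
  17^1 mod 47 = 17
  17^2 mod 47 = (17 * 17) mod 47 = 7
  17^3 mod 47 = (7 * 17) mod 47 = 25
  17^4 mod 47 = (25 * 17) mod 47 = 2
  17^5 mod 47 = (2 * 17) mod 47 = 34
  17^6 mod 47 = (34 * 17) mod 47 = 14
  17^7 mod 47 = (14 * 17) mod 47 = 3
  17^8 mod 47 = (3 * 17) mod 47 = 4
  17^9 mod 47 = (4 * 17) mod 47 = 21
Result: shared secret = 21.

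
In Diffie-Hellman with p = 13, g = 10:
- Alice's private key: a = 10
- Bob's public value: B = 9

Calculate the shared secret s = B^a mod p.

Step 1: s = B^a mod p = 9^10 mod 13.
  9^1 mod 13 = 9
  9^2 mod 13 = (9 * 9) mod 13 = 3
  9^3 mod 13 = (3 * 9) mod 13 = 1
  9^4 mod 13 = (1 * 9) mod 13 = 9
  9^5 mod 13 = (9 * 9) mod 13 = 3
  9^6 mod 13 = (3 * 9) mod 13 = 1
  9^7 mod 13 = (1 * 9) mod 13 = 9
  9^8 mod 13 = (9 * 9) mod 13 = 3
  9^9 mod 13 = (3 * 9) mod 13 = 1
  9^10 mod 13 = (1 * 9) mod 13 = 9
Result: shared secret = 9.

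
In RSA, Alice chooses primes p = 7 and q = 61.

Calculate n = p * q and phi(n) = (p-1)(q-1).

Step 1: n = p * q = 7 * 61 = 427.
Step 2: phi(n) = (p-1)(q-1) = 6 * 60 = 360.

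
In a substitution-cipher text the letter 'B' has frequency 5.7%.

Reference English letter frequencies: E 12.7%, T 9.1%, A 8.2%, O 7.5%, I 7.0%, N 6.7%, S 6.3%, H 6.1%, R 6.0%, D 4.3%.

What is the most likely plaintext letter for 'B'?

Step 1: The observed frequency is 5.7%.
Step 2: Compare with English frequencies:
  E: 12.7% (difference: 7.0%)
  T: 9.1% (difference: 3.4%)
  A: 8.2% (difference: 2.5%)
  O: 7.5% (difference: 1.8%)
  I: 7.0% (difference: 1.3%)
  N: 6.7% (difference: 1.0%)
  S: 6.3% (difference: 0.6%)
  H: 6.1% (difference: 0.4%)
  R: 6.0% (difference: 0.3%) <-- closest
  D: 4.3% (difference: 1.4%)
Step 3: 'B' most likely represents 'R' (frequency 6.0%).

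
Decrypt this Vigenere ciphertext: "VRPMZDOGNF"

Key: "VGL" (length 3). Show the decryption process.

Step 1: Key 'VGL' has length 3. Extended key: VGLVGLVGLV
Step 2: Decrypt each position:
  V(21) - V(21) = 0 = A
  R(17) - G(6) = 11 = L
  P(15) - L(11) = 4 = E
  M(12) - V(21) = 17 = R
  Z(25) - G(6) = 19 = T
  D(3) - L(11) = 18 = S
  O(14) - V(21) = 19 = T
  G(6) - G(6) = 0 = A
  N(13) - L(11) = 2 = C
  F(5) - V(21) = 10 = K
Plaintext: ALERTSTACK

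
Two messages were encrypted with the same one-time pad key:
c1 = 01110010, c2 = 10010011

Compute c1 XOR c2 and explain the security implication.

Step 1: c1 XOR c2 = (m1 XOR k) XOR (m2 XOR k).
Step 2: By XOR associativity/commutativity: = m1 XOR m2 XOR k XOR k = m1 XOR m2.
Step 3: 01110010 XOR 10010011 = 11100001 = 225.
Step 4: The key cancels out! An attacker learns m1 XOR m2 = 225, revealing the relationship between plaintexts.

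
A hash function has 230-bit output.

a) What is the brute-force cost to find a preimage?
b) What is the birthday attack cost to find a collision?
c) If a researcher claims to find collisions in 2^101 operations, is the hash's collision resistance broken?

Step 1: Preimage resistance requires brute-force of 2^230 operations.
Step 2: Collision resistance (birthday bound) = 2^(230/2) = 2^115.
Step 3: The claimed attack costs 2^101 operations.
Step 4: Since 2^101 < 2^115, the claimed attack beats the generic birthday bound, so collision resistance is broken.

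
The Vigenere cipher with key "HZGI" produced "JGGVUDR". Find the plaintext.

Step 1: Extend key: HZGIHZG
Step 2: Decrypt each letter (c - k) mod 26:
  J(9) - H(7) = (9-7) mod 26 = 2 = C
  G(6) - Z(25) = (6-25) mod 26 = 7 = H
  G(6) - G(6) = (6-6) mod 26 = 0 = A
  V(21) - I(8) = (21-8) mod 26 = 13 = N
  U(20) - H(7) = (20-7) mod 26 = 13 = N
  D(3) - Z(25) = (3-25) mod 26 = 4 = E
  R(17) - G(6) = (17-6) mod 26 = 11 = L
Plaintext: CHANNEL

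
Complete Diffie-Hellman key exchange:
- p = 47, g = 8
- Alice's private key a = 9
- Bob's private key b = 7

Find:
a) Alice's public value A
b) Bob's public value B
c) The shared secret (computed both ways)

Step 1: A = g^a mod p = 8^9 mod 47 = 16.
Step 2: B = g^b mod p = 8^7 mod 47 = 12.
Step 3: Alice computes s = B^a mod p = 12^9 mod 47 = 32.
Step 4: Bob computes s = A^b mod p = 16^7 mod 47 = 32.
Both sides agree: shared secret = 32.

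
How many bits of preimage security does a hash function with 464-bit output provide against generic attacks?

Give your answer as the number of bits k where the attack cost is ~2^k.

Step 1: The hash has a 464-bit output.
Step 2: Preimage resistance means: given a digest h(x), it should be infeasible to find any input that hashes to it.
With a 464-bit output there are 2^464 possible digests, so a generic brute-force preimage search costs about 2^464 evaluations.
Step 3: Security level = 464 bits.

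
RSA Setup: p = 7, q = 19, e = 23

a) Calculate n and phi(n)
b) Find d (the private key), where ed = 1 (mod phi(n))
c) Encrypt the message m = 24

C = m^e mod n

Step 1: n = 7 * 19 = 133.
Step 2: phi(n) = (7-1)(19-1) = 6 * 18 = 108.
Step 3: Find d = 23^(-1) mod 108 = 47.
  Verify: 23 * 47 = 1081 = 1 (mod 108).
Step 4: C = 24^23 mod 133 = 47.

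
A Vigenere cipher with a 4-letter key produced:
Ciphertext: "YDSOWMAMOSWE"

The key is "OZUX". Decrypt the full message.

Step 1: Key 'OZUX' has length 4. Extended key: OZUXOZUXOZUX
Step 2: Decrypt each position:
  Y(24) - O(14) = 10 = K
  D(3) - Z(25) = 4 = E
  S(18) - U(20) = 24 = Y
  O(14) - X(23) = 17 = R
  W(22) - O(14) = 8 = I
  M(12) - Z(25) = 13 = N
  A(0) - U(20) = 6 = G
  M(12) - X(23) = 15 = P
  O(14) - O(14) = 0 = A
  S(18) - Z(25) = 19 = T
  W(22) - U(20) = 2 = C
  E(4) - X(23) = 7 = H
Plaintext: KEYRINGPATCH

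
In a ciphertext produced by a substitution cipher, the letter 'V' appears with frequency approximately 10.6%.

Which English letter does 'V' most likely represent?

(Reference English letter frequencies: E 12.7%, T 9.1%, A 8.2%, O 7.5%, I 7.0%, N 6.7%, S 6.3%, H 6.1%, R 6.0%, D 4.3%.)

Step 1: The observed frequency is 10.6%.
Step 2: Compare with English frequencies:
  E: 12.7% (difference: 2.1%)
  T: 9.1% (difference: 1.5%) <-- closest
  A: 8.2% (difference: 2.4%)
  O: 7.5% (difference: 3.1%)
  I: 7.0% (difference: 3.6%)
  N: 6.7% (difference: 3.9%)
  S: 6.3% (difference: 4.3%)
  H: 6.1% (difference: 4.5%)
  R: 6.0% (difference: 4.6%)
  D: 4.3% (difference: 6.3%)
Step 3: 'V' most likely represents 'T' (frequency 9.1%).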